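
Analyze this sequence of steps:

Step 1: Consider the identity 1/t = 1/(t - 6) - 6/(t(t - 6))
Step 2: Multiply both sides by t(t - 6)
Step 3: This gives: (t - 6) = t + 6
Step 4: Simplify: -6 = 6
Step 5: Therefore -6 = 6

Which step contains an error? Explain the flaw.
Step 3: This gives: (t - 6) = t + 6

Step 3 makes a sign error when clearing denominators. Multiplying -6/(t(t - 6)) by t(t - 6) gives -6, not +6. The correct result is (t - 6) = t - 6, which is trivially true, not (t - 6) = t + 6. (Step 1 is a valid identity: 1/(t - 6) - 6/(t(t - 6)) = (t - 6)/(t(t - 6)) = 1/t.)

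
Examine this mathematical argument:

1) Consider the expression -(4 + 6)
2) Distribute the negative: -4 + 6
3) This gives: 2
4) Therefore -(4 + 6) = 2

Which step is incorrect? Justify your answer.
Step 2: Distribute the negative: -4 + 6

Step 2 incorrectly distributes the negative sign. The correct distribution is -(4 + 6) = -4 - 6 = -10. The negative must be applied to both terms, not just the first. The error treats -(4 + 6) as -4 + 6, which equals 2 instead of -10.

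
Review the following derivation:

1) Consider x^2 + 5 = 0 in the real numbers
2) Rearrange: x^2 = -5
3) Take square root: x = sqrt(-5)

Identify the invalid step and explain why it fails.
Step 3: Take square root: x = sqrt(-5)

Step 3 takes the square root of -5, which is negative. In the real number system, the square root of a negative number is undefined. The equation x^2 + 5 = 0 has no real solutions. Square roots of negative numbers only exist in the complex numbers.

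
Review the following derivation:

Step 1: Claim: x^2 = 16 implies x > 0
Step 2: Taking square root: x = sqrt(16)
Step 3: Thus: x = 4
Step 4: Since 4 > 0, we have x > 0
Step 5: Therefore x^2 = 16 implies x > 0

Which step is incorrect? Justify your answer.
Step 2: Taking square root: x = sqrt(16)

Step 2 takes the square root and assumes the positive root only. The equation x^2 = 16 actually has two solutions: x = 4 and x = -4. The proof silently assumes x > 0 without justification, then uses this assumption to conclude x > 0, which is circular. The counterexample x = -4 shows the claim is false.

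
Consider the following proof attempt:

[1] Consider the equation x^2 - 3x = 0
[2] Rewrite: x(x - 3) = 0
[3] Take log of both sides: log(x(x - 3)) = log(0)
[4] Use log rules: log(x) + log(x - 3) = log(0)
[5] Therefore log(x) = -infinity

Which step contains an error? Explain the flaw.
Step 3: Take log of both sides: log(x(x - 3)) = log(0)

Step 3 takes the logarithm of both sides, resulting in log(0) on the right side. The logarithm is only defined for positive numbers; log(0) is undefined (approaches negative infinity). This operation is invalid.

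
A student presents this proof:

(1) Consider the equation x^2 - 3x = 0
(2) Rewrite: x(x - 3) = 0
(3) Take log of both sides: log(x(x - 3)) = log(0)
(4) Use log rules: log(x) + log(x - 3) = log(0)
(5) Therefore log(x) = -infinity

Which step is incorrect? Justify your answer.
Step 3: Take log of both sides: log(x(x - 3)) = log(0)

Step 3 takes the logarithm of both sides, resulting in log(0) on the right side. The logarithm is only defined for positive numbers; log(0) is undefined (approaches negative infinity). This operation is invalid.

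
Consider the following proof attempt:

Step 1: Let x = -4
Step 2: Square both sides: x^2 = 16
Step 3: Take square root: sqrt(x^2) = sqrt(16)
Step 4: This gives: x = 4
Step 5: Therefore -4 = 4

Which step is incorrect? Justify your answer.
Step 4: This gives: x = 4

Step 4 incorrectly states that sqrt(x^2) = x. The correct identity is sqrt(x^2) = |x|. Since x = -4 < 0, we have sqrt(x^2) = |-4| = 4, not x = -4.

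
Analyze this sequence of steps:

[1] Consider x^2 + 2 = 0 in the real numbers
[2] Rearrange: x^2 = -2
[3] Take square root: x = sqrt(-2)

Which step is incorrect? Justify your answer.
Step 3: Take square root: x = sqrt(-2)

Step 3 takes the square root of -2, which is negative. In the real number system, the square root of a negative number is undefined. The equation x^2 + 2 = 0 has no real solutions. Square roots of negative numbers only exist in the complex numbers.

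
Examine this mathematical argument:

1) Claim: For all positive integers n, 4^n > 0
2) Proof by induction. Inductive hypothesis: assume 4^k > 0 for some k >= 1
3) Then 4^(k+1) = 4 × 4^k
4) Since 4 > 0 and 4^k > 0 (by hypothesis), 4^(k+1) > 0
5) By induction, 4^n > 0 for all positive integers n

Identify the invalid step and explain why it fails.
Step 5: By induction, 4^n > 0 for all positive integers n

Step 5 concludes the proof by induction, but no base case was ever established. A valid induction proof requires: (1) a base case proving 4^1 > 0, and (2) an inductive step showing IF 4^k > 0 THEN 4^(k+1) > 0. Steps 2-4 correctly establish the inductive step, but without the base case the conclusion in step 5 does not follow.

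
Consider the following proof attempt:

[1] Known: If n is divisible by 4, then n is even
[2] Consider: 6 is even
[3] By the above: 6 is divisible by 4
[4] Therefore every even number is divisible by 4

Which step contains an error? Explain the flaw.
Step 3: By the above: 6 is divisible by 4

Step 3 commits the fallacy of affirming the consequent. The known fact 'divisible by 4 → even' does NOT imply 'even → divisible by 4'. That would be the converse, which is false. For example, 6 is even but 6 ÷ 4 = 1.50, which is not an integer.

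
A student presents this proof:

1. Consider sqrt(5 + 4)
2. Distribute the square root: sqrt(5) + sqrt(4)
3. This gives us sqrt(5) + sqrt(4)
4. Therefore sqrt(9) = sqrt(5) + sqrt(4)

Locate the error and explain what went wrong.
Step 2: Distribute the square root: sqrt(5) + sqrt(4)

Step 2 incorrectly 'distributes' the square root over addition. The square root function does not distribute: sqrt(a + b) ≠ sqrt(a) + sqrt(b). In fact, sqrt(5 + 4) = sqrt(9) ≈ 3.0000, while sqrt(5) + sqrt(4) ≈ 4.2361.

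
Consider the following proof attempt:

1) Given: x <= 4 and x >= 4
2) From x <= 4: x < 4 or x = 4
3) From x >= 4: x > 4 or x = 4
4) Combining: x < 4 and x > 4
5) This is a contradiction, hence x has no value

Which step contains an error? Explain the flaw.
Step 4: Combining: x < 4 and x > 4

Step 4 incorrectly combines the conditions. From x <= 4 and x >= 4, the intersection is x = 4. The error treats the 'or' cases as 'and' requirements. The correct conclusion is that x = 4 is the unique solution, not that no solution exists.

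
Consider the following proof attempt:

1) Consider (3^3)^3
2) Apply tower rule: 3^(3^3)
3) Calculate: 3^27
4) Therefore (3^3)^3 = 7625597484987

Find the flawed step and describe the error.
Step 2: Apply tower rule: 3^(3^3)

Step 2 incorrectly states that (a^b)^c = a^(b^c). The correct rule is (a^b)^c = a^(b×c). The actual value is (3^3)^3 = 3^9 = 19683, not 3^27 = 7625597484987.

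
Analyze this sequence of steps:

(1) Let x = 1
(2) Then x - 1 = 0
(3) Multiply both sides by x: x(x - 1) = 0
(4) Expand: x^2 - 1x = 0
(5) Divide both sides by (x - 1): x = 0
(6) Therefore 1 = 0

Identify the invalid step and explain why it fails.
Step 5: Divide both sides by (x - 1): x = 0

Step 5 divides both sides by (x - 1). However, since x = 1, we have (x - 1) = 0. Division by zero is undefined, making this step invalid.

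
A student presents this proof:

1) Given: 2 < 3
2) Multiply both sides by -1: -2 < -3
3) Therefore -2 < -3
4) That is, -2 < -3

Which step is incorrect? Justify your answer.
Step 2: Multiply both sides by -1: -2 < -3

Step 2 multiplies both sides by -1 but fails to reverse the inequality sign. When multiplying (or dividing) an inequality by a negative number, the direction must be reversed. Since 2 < 3, we should get -2 > -3, i.e., -2 > -3.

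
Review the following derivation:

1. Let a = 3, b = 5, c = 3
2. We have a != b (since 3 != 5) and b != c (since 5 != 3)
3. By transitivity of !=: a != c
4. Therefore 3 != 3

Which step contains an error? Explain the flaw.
Step 3: By transitivity of !=: a != c

Step 3 incorrectly applies transitivity to the '!=' relation. Transitivity states: if a R b and b R c, then a R c. However, '!=' is not transitive. Counterexample: 3 != 5 and 5 != 3, but 3 = 3 (both equal 3). Transitivity holds for relations like <, <=, =, but not for !=.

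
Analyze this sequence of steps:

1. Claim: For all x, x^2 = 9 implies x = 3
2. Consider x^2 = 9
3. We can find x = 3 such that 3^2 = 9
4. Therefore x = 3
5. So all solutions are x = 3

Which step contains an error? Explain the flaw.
Step 4: Therefore x = 3

Step 4 incorrectly concludes that x = 3 is the only solution. The proof shows that x = 3 is A solution (existence), but does not show it is the ONLY solution (uniqueness). In fact, x = -3 is also a solution since (-3)^2 = 9. Finding one solution doesn't prove there are no others.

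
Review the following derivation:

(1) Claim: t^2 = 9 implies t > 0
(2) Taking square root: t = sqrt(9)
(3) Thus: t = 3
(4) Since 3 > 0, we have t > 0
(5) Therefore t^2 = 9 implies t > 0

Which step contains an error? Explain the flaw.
Step 2: Taking square root: t = sqrt(9)

Step 2 takes the square root and assumes the positive root only. The equation t^2 = 9 actually has two solutions: t = 3 and t = -3. The proof silently assumes t > 0 without justification, then uses this assumption to conclude t > 0, which is circular. The counterexample t = -3 shows the claim is false.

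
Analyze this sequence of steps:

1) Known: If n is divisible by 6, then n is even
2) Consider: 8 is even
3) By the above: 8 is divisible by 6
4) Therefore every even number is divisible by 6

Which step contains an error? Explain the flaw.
Step 3: By the above: 8 is divisible by 6

Step 3 commits the fallacy of affirming the consequent. The known fact 'divisible by 6 → even' does NOT imply 'even → divisible by 6'. That would be the converse, which is false. For example, 8 is even but 8 ÷ 6 = 1.33, which is not an integer.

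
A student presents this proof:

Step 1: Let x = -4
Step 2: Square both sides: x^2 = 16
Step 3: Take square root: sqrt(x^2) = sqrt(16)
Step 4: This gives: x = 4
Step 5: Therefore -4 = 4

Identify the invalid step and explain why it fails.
Step 4: This gives: x = 4

Step 4 incorrectly states that sqrt(x^2) = x. The correct identity is sqrt(x^2) = |x|. Since x = -4 < 0, we have sqrt(x^2) = |-4| = 4, not x = -4.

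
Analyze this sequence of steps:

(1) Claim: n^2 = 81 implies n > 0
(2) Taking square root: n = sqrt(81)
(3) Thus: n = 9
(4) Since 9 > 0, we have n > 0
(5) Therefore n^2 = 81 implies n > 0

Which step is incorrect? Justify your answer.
Step 2: Taking square root: n = sqrt(81)

Step 2 takes the square root and assumes the positive root only. The equation n^2 = 81 actually has two solutions: n = 9 and n = -9. The proof silently assumes n > 0 without justification, then uses this assumption to conclude n > 0, which is circular. The counterexample n = -9 shows the claim is false.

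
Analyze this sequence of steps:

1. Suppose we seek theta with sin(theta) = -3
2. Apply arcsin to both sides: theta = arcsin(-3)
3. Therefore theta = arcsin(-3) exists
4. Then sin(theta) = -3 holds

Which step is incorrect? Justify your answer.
Step 2: Apply arcsin to both sides: theta = arcsin(-3)

Step 2 applies arcsin to -3. However, arcsin(x) is only defined for x in [-1, 1] because sin(theta) can only produce values in that range. Since |-3| > 1, arcsin(-3) is undefined. There is no angle whose sine equals -3.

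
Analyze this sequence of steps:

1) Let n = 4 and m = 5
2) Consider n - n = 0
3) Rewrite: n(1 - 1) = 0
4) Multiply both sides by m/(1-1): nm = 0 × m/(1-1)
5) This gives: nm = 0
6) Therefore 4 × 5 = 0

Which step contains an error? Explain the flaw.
Step 4: Multiply both sides by m/(1-1): nm = 0 × m/(1-1)

Step 4 multiplies both sides by m/(1-1). However, 1-1 = 0, so this is multiplication by m/0, which is undefined. We cannot multiply by an undefined expression.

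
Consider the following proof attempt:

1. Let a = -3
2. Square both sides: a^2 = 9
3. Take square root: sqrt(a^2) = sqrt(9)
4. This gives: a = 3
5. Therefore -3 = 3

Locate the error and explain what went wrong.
Step 4: This gives: a = 3

Step 4 incorrectly states that sqrt(a^2) = a. The correct identity is sqrt(a^2) = |a|. Since a = -3 < 0, we have sqrt(a^2) = |-3| = 3, not a = -3.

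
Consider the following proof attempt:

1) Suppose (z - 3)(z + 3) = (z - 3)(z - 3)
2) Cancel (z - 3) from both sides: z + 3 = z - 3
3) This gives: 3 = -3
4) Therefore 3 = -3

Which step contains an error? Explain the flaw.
Step 2: Cancel (z - 3) from both sides: z + 3 = z - 3

Step 2 cancels (z - 3) from both sides. This is only valid if (z - 3) ≠ 0, i.e., z ≠ 3. When z = 3, both sides equal zero regardless of the other factors. The correct approach requires considering z = 3 as a separate case.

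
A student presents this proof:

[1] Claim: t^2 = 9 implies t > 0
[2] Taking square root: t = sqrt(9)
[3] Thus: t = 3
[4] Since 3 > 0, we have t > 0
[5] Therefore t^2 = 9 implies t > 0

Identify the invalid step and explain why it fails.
Step 2: Taking square root: t = sqrt(9)

Step 2 takes the square root and assumes the positive root only. The equation t^2 = 9 actually has two solutions: t = 3 and t = -3. The proof silently assumes t > 0 without justification, then uses this assumption to conclude t > 0, which is circular. The counterexample t = -3 shows the claim is false.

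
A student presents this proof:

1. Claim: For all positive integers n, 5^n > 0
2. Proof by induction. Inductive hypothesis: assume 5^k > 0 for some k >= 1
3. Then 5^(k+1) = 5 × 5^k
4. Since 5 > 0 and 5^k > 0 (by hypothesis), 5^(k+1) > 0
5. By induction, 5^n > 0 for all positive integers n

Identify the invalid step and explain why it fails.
Step 5: By induction, 5^n > 0 for all positive integers n

Step 5 concludes the proof by induction, but no base case was ever established. A valid induction proof requires: (1) a base case proving 5^1 > 0, and (2) an inductive step showing IF 5^k > 0 THEN 5^(k+1) > 0. Steps 2-4 correctly establish the inductive step, but without the base case the conclusion in step 5 does not follow.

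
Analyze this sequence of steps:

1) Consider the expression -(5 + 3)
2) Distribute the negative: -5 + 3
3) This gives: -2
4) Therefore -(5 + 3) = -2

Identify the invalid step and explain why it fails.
Step 2: Distribute the negative: -5 + 3

Step 2 incorrectly distributes the negative sign. The correct distribution is -(5 + 3) = -5 - 3 = -8. The negative must be applied to both terms, not just the first. The error treats -(5 + 3) as -5 + 3, which equals -2 instead of -8.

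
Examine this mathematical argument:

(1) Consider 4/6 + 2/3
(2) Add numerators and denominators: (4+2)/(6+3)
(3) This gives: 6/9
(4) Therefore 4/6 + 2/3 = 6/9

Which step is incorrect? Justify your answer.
Step 2: Add numerators and denominators: (4+2)/(6+3)

Step 2 incorrectly adds fractions by separately adding numerators and denominators. This is wrong. The correct method requires a common denominator: 4/6 + 2/3 = (4×3 + 2×6)/(6×3) = 24/18 = 4/3. The method used gives 6/9, which is different.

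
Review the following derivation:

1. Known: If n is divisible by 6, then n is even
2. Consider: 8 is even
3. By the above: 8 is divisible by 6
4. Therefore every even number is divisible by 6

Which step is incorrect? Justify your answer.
Step 3: By the above: 8 is divisible by 6

Step 3 commits the fallacy of affirming the consequent. The known fact 'divisible by 6 → even' does NOT imply 'even → divisible by 6'. That would be the converse, which is false. For example, 8 is even but 8 ÷ 6 = 1.33, which is not an integer.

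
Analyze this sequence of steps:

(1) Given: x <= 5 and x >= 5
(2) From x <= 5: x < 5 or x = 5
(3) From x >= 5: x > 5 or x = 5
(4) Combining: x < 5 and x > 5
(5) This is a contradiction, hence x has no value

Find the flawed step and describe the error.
Step 4: Combining: x < 5 and x > 5

Step 4 incorrectly combines the conditions. From x <= 5 and x >= 5, the intersection is x = 5. The error treats the 'or' cases as 'and' requirements. The correct conclusion is that x = 5 is the unique solution, not that no solution exists.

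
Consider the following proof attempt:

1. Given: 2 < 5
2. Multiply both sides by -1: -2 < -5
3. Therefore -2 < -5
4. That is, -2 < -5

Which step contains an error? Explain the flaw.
Step 2: Multiply both sides by -1: -2 < -5

Step 2 multiplies both sides by -1 but fails to reverse the inequality sign. When multiplying (or dividing) an inequality by a negative number, the direction must be reversed. Since 2 < 5, we should get -2 > -5, i.e., -2 > -5.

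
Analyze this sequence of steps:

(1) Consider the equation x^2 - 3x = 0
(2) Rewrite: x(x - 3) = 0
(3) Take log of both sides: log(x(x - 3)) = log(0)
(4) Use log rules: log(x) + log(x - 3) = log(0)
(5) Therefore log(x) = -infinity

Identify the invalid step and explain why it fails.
Step 3: Take log of both sides: log(x(x - 3)) = log(0)

Step 3 takes the logarithm of both sides, resulting in log(0) on the right side. The logarithm is only defined for positive numbers; log(0) is undefined (approaches negative infinity). This operation is invalid.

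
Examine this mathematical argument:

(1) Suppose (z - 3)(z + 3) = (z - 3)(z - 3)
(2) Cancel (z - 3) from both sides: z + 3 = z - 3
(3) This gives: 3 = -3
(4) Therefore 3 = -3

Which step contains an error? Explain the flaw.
Step 2: Cancel (z - 3) from both sides: z + 3 = z - 3

Step 2 cancels (z - 3) from both sides. This is only valid if (z - 3) ≠ 0, i.e., z ≠ 3. When z = 3, both sides equal zero regardless of the other factors. The correct approach requires considering z = 3 as a separate case.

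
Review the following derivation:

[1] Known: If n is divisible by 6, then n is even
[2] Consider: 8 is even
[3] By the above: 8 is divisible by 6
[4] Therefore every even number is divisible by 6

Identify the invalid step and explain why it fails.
Step 3: By the above: 8 is divisible by 6

Step 3 commits the fallacy of affirming the consequent. The known fact 'divisible by 6 → even' does NOT imply 'even → divisible by 6'. That would be the converse, which is false. For example, 8 is even but 8 ÷ 6 = 1.33, which is not an integer.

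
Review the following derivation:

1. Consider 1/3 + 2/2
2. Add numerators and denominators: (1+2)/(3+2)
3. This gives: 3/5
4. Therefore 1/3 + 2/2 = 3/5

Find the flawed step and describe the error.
Step 2: Add numerators and denominators: (1+2)/(3+2)

Step 2 incorrectly adds fractions by separately adding numerators and denominators. This is wrong. The correct method requires a common denominator: 1/3 + 2/2 = (1×2 + 2×3)/(3×2) = 8/6 = 4/3. The method used gives 3/5, which is different.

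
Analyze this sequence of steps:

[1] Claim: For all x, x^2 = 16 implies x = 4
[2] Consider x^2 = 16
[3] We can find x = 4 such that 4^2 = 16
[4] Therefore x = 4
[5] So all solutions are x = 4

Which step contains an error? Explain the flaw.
Step 4: Therefore x = 4

Step 4 incorrectly concludes that x = 4 is the only solution. The proof shows that x = 4 is A solution (existence), but does not show it is the ONLY solution (uniqueness). In fact, x = -4 is also a solution since (-4)^2 = 16. Finding one solution doesn't prove there are no others.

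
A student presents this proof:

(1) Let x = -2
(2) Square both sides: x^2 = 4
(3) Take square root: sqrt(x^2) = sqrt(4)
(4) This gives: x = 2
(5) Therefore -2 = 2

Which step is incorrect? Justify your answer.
Step 4: This gives: x = 2

Step 4 incorrectly states that sqrt(x^2) = x. The correct identity is sqrt(x^2) = |x|. Since x = -2 < 0, we have sqrt(x^2) = |-2| = 2, not x = -2.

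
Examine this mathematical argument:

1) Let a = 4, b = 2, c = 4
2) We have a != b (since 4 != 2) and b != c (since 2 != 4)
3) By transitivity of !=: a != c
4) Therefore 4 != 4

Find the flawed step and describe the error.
Step 3: By transitivity of !=: a != c

Step 3 incorrectly applies transitivity to the '!=' relation. Transitivity states: if a R b and b R c, then a R c. However, '!=' is not transitive. Counterexample: 4 != 2 and 2 != 4, but 4 = 4 (both equal 4). Transitivity holds for relations like <, <=, =, but not for !=.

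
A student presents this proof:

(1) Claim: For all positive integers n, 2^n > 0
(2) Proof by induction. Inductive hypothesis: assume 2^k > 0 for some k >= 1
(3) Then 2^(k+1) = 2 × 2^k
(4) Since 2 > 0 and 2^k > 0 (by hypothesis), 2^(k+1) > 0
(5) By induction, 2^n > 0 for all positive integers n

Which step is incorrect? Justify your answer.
Step 5: By induction, 2^n > 0 for all positive integers n

Step 5 concludes the proof by induction, but no base case was ever established. A valid induction proof requires: (1) a base case proving 2^1 > 0, and (2) an inductive step showing IF 2^k > 0 THEN 2^(k+1) > 0. Steps 2-4 correctly establish the inductive step, but without the base case the conclusion in step 5 does not follow.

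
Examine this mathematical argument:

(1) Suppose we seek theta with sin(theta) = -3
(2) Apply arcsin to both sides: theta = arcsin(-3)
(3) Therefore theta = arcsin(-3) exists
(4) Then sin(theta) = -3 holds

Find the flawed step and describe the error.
Step 2: Apply arcsin to both sides: theta = arcsin(-3)

Step 2 applies arcsin to -3. However, arcsin(x) is only defined for x in [-1, 1] because sin(theta) can only produce values in that range. Since |-3| > 1, arcsin(-3) is undefined. There is no angle whose sine equals -3.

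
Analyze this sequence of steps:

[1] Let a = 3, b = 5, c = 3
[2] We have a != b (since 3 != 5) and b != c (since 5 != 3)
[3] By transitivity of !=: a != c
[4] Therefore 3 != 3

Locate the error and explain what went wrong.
Step 3: By transitivity of !=: a != c

Step 3 incorrectly applies transitivity to the '!=' relation. Transitivity states: if a R b and b R c, then a R c. However, '!=' is not transitive. Counterexample: 3 != 5 and 5 != 3, but 3 = 3 (both equal 3). Transitivity holds for relations like <, <=, =, but not for !=.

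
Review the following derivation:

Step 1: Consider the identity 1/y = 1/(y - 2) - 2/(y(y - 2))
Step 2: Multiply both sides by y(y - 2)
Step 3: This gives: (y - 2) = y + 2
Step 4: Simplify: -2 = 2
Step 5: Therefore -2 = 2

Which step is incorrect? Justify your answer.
Step 3: This gives: (y - 2) = y + 2

Step 3 makes a sign error when clearing denominators. Multiplying -2/(y(y - 2)) by y(y - 2) gives -2, not +2. The correct result is (y - 2) = y - 2, which is trivially true, not (y - 2) = y + 2. (Step 1 is a valid identity: 1/(y - 2) - 2/(y(y - 2)) = (y - 2)/(y(y - 2)) = 1/y.)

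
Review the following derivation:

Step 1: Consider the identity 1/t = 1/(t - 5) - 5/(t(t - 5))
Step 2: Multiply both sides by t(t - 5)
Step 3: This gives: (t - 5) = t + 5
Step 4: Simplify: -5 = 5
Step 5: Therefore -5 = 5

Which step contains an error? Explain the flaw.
Step 3: This gives: (t - 5) = t + 5

Step 3 makes a sign error when clearing denominators. Multiplying -5/(t(t - 5)) by t(t - 5) gives -5, not +5. The correct result is (t - 5) = t - 5, which is trivially true, not (t - 5) = t + 5. (Step 1 is a valid identity: 1/(t - 5) - 5/(t(t - 5)) = (t - 5)/(t(t - 5)) = 1/t.)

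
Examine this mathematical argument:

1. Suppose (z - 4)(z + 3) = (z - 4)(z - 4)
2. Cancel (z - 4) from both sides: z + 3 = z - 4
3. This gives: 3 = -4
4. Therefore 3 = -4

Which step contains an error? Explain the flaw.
Step 2: Cancel (z - 4) from both sides: z + 3 = z - 4

Step 2 cancels (z - 4) from both sides. This is only valid if (z - 4) ≠ 0, i.e., z ≠ 4. When z = 4, both sides equal zero regardless of the other factors. The correct approach requires considering z = 4 as a separate case.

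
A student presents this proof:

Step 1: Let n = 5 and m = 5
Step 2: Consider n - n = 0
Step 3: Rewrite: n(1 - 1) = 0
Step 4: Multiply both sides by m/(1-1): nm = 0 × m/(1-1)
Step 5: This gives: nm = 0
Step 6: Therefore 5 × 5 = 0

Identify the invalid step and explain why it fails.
Step 4: Multiply both sides by m/(1-1): nm = 0 × m/(1-1)

Step 4 multiplies both sides by m/(1-1). However, 1-1 = 0, so this is multiplication by m/0, which is undefined. We cannot multiply by an undefined expression.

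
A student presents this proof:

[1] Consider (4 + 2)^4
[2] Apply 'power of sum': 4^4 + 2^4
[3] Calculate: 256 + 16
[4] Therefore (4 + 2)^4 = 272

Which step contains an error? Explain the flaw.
Step 2: Apply 'power of sum': 4^4 + 2^4

Step 2 incorrectly applies a non-existent rule '(a+b)^n = a^n + b^n'. This is false in general. The correct expansion uses the binomial theorem. The actual value is (4 + 2)^4 = 6^4 = 1296, not 272.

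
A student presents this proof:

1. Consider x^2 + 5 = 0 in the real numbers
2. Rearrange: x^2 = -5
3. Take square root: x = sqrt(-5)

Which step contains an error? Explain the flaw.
Step 3: Take square root: x = sqrt(-5)

Step 3 takes the square root of -5, which is negative. In the real number system, the square root of a negative number is undefined. The equation x^2 + 5 = 0 has no real solutions. Square roots of negative numbers only exist in the complex numbers.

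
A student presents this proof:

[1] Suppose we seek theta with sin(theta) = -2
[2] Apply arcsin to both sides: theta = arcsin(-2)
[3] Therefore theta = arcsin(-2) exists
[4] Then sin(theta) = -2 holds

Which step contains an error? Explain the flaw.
Step 2: Apply arcsin to both sides: theta = arcsin(-2)

Step 2 applies arcsin to -2. However, arcsin(x) is only defined for x in [-1, 1] because sin(theta) can only produce values in that range. Since |-2| > 1, arcsin(-2) is undefined. There is no angle whose sine equals -2.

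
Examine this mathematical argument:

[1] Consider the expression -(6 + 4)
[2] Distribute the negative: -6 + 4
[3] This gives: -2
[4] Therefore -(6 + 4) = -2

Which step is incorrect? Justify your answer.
Step 2: Distribute the negative: -6 + 4

Step 2 incorrectly distributes the negative sign. The correct distribution is -(6 + 4) = -6 - 4 = -10. The negative must be applied to both terms, not just the first. The error treats -(6 + 4) as -6 + 4, which equals -2 instead of -10.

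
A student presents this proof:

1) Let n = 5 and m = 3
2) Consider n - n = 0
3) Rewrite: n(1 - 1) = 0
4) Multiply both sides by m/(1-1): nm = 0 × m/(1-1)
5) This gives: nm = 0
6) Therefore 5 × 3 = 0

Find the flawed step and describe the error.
Step 4: Multiply both sides by m/(1-1): nm = 0 × m/(1-1)

Step 4 multiplies both sides by m/(1-1). However, 1-1 = 0, so this is multiplication by m/0, which is undefined. We cannot multiply by an undefined expression.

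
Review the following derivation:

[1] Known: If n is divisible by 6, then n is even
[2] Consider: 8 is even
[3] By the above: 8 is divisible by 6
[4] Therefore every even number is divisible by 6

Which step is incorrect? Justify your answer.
Step 3: By the above: 8 is divisible by 6

Step 3 commits the fallacy of affirming the consequent. The known fact 'divisible by 6 → even' does NOT imply 'even → divisible by 6'. That would be the converse, which is false. For example, 8 is even but 8 ÷ 6 = 1.33, which is not an integer.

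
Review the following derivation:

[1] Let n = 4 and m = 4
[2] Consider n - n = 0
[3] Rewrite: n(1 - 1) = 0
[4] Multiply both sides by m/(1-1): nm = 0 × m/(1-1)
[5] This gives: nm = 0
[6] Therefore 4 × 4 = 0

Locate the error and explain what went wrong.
Step 4: Multiply both sides by m/(1-1): nm = 0 × m/(1-1)

Step 4 multiplies both sides by m/(1-1). However, 1-1 = 0, so this is multiplication by m/0, which is undefined. We cannot multiply by an undefined expression.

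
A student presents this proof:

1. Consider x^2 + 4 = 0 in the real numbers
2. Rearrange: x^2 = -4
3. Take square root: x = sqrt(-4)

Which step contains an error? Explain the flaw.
Step 3: Take square root: x = sqrt(-4)

Step 3 takes the square root of -4, which is negative. In the real number system, the square root of a negative number is undefined. The equation x^2 + 4 = 0 has no real solutions. Square roots of negative numbers only exist in the complex numbers.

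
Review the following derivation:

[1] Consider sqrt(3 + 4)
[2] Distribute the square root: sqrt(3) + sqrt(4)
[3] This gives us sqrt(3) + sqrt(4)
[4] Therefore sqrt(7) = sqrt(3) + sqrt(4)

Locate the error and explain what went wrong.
Step 2: Distribute the square root: sqrt(3) + sqrt(4)

Step 2 incorrectly 'distributes' the square root over addition. The square root function does not distribute: sqrt(a + b) ≠ sqrt(a) + sqrt(b). In fact, sqrt(3 + 4) = sqrt(7) ≈ 2.6458, while sqrt(3) + sqrt(4) ≈ 3.7321.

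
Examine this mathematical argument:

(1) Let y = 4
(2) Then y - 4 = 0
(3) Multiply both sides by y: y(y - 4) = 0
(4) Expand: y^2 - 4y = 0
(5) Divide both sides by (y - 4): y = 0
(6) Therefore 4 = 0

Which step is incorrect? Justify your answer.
Step 5: Divide both sides by (y - 4): y = 0

Step 5 divides both sides by (y - 4). However, since y = 4, we have (y - 4) = 0. Division by zero is undefined, making this step invalid.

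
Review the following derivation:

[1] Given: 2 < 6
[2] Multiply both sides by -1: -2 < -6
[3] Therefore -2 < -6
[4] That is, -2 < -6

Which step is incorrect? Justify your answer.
Step 2: Multiply both sides by -1: -2 < -6

Step 2 multiplies both sides by -1 but fails to reverse the inequality sign. When multiplying (or dividing) an inequality by a negative number, the direction must be reversed. Since 2 < 6, we should get -2 > -6, i.e., -2 > -6.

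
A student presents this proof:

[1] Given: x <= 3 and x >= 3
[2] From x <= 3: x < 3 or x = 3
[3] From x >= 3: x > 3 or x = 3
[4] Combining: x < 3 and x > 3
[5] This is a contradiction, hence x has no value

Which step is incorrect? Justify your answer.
Step 4: Combining: x < 3 and x > 3

Step 4 incorrectly combines the conditions. From x <= 3 and x >= 3, the intersection is x = 3. The error treats the 'or' cases as 'and' requirements. The correct conclusion is that x = 3 is the unique solution, not that no solution exists.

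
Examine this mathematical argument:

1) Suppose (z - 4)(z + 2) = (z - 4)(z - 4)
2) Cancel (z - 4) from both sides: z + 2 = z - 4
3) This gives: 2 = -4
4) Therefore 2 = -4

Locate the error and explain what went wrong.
Step 2: Cancel (z - 4) from both sides: z + 2 = z - 4

Step 2 cancels (z - 4) from both sides. This is only valid if (z - 4) ≠ 0, i.e., z ≠ 4. When z = 4, both sides equal zero regardless of the other factors. The correct approach requires considering z = 4 as a separate case.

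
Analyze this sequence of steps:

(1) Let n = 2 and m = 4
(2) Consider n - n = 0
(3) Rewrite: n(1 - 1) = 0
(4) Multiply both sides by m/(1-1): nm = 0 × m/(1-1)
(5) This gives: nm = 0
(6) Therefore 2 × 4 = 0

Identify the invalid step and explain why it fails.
Step 4: Multiply both sides by m/(1-1): nm = 0 × m/(1-1)

Step 4 multiplies both sides by m/(1-1). However, 1-1 = 0, so this is multiplication by m/0, which is undefined. We cannot multiply by an undefined expression.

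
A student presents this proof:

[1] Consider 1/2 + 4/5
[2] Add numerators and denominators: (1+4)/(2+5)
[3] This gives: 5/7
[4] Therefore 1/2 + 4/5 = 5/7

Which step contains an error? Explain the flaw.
Step 2: Add numerators and denominators: (1+4)/(2+5)

Step 2 incorrectly adds fractions by separately adding numerators and denominators. This is wrong. The correct method requires a common denominator: 1/2 + 4/5 = (1×5 + 4×2)/(2×5) = 13/10 = 13/10. The method used gives 5/7, which is different.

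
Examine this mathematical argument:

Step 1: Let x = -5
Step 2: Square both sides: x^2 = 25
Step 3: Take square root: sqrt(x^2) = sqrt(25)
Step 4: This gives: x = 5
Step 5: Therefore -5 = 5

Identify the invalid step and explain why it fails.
Step 4: This gives: x = 5

Step 4 incorrectly states that sqrt(x^2) = x. The correct identity is sqrt(x^2) = |x|. Since x = -5 < 0, we have sqrt(x^2) = |-5| = 5, not x = -5.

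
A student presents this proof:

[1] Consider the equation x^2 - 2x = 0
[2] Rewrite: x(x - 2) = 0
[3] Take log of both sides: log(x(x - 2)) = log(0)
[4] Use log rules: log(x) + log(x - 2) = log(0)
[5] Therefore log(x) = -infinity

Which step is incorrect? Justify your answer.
Step 3: Take log of both sides: log(x(x - 2)) = log(0)

Step 3 takes the logarithm of both sides, resulting in log(0) on the right side. The logarithm is only defined for positive numbers; log(0) is undefined (approaches negative infinity). This operation is invalid.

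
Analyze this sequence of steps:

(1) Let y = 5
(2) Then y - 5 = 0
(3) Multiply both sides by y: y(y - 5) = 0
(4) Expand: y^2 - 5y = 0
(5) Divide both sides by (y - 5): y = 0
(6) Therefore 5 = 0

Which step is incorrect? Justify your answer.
Step 5: Divide both sides by (y - 5): y = 0

Step 5 divides both sides by (y - 5). However, since y = 5, we have (y - 5) = 0. Division by zero is undefined, making this step invalid.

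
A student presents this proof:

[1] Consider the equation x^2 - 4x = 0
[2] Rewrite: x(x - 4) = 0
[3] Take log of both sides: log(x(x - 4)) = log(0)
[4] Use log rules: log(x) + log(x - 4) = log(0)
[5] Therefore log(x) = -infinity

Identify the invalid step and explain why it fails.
Step 3: Take log of both sides: log(x(x - 4)) = log(0)

Step 3 takes the logarithm of both sides, resulting in log(0) on the right side. The logarithm is only defined for positive numbers; log(0) is undefined (approaches negative infinity). This operation is invalid.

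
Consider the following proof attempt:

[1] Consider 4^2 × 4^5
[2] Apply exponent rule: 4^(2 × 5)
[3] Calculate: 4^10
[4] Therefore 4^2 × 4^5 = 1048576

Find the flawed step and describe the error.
Step 2: Apply exponent rule: 4^(2 × 5)

Step 2 incorrectly states that a^b × a^c = a^(b×c). The correct rule is a^b × a^c = a^(b+c). The actual value is 4^2 × 4^5 = 4^7 = 16384, not 4^10 = 1048576.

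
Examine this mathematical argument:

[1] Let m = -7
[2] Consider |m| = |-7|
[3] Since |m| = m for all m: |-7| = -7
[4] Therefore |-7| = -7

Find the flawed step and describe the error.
Step 3: Since |m| = m for all m: |-7| = -7

Step 3 incorrectly states that |m| = m for all m. The correct definition is |m| = m when m >= 0, and |m| = -m when m < 0. Since -7 < 0, we have |-7| = -(-7) = 7, not -7.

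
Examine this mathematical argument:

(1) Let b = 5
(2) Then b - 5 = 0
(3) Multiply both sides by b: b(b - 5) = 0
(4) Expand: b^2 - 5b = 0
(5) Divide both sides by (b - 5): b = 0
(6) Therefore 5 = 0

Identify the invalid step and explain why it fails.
Step 5: Divide both sides by (b - 5): b = 0

Step 5 divides both sides by (b - 5). However, since b = 5, we have (b - 5) = 0. Division by zero is undefined, making this step invalid.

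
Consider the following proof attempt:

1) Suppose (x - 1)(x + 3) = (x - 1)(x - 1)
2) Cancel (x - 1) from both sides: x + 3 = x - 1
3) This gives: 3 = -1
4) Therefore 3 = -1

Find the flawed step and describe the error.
Step 2: Cancel (x - 1) from both sides: x + 3 = x - 1

Step 2 cancels (x - 1) from both sides. This is only valid if (x - 1) ≠ 0, i.e., x ≠ 1. When x = 1, both sides equal zero regardless of the other factors. The correct approach requires considering x = 1 as a separate case.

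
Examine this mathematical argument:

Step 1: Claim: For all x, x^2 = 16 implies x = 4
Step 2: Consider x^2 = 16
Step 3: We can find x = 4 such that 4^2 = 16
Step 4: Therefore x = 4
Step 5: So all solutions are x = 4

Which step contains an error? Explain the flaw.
Step 4: Therefore x = 4

Step 4 incorrectly concludes that x = 4 is the only solution. The proof shows that x = 4 is A solution (existence), but does not show it is the ONLY solution (uniqueness). In fact, x = -4 is also a solution since (-4)^2 = 16. Finding one solution doesn't prove there are no others.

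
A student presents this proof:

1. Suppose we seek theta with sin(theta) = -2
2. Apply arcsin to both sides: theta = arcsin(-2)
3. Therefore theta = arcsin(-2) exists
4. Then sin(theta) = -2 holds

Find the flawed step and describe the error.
Step 2: Apply arcsin to both sides: theta = arcsin(-2)

Step 2 applies arcsin to -2. However, arcsin(x) is only defined for x in [-1, 1] because sin(theta) can only produce values in that range. Since |-2| > 1, arcsin(-2) is undefined. There is no angle whose sine equals -2.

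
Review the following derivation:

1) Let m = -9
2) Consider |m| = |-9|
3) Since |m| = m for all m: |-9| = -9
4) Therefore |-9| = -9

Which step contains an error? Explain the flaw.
Step 3: Since |m| = m for all m: |-9| = -9

Step 3 incorrectly states that |m| = m for all m. The correct definition is |m| = m when m >= 0, and |m| = -m when m < 0. Since -9 < 0, we have |-9| = -(-9) = 9, not -9.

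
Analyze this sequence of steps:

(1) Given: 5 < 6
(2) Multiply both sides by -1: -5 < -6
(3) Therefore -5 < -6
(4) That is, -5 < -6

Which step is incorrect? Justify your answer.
Step 2: Multiply both sides by -1: -5 < -6

Step 2 multiplies both sides by -1 but fails to reverse the inequality sign. When multiplying (or dividing) an inequality by a negative number, the direction must be reversed. Since 5 < 6, we should get -5 > -6, i.e., -5 > -6.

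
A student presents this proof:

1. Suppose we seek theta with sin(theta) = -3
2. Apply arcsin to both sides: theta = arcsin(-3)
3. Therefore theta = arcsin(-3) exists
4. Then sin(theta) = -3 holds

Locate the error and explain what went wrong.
Step 2: Apply arcsin to both sides: theta = arcsin(-3)

Step 2 applies arcsin to -3. However, arcsin(x) is only defined for x in [-1, 1] because sin(theta) can only produce values in that range. Since |-3| > 1, arcsin(-3) is undefined. There is no angle whose sine equals -3.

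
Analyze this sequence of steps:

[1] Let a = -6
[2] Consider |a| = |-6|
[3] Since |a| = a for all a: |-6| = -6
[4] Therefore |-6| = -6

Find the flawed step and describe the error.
Step 3: Since |a| = a for all a: |-6| = -6

Step 3 incorrectly states that |a| = a for all a. The correct definition is |a| = a when a >= 0, and |a| = -a when a < 0. Since -6 < 0, we have |-6| = -(-6) = 6, not -6.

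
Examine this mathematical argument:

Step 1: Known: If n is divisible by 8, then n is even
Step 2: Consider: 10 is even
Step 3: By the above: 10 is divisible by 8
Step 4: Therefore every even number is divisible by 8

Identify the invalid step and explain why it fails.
Step 3: By the above: 10 is divisible by 8

Step 3 commits the fallacy of affirming the consequent. The known fact 'divisible by 8 → even' does NOT imply 'even → divisible by 8'. That would be the converse, which is false. For example, 10 is even but 10 ÷ 8 = 1.25, which is not an integer.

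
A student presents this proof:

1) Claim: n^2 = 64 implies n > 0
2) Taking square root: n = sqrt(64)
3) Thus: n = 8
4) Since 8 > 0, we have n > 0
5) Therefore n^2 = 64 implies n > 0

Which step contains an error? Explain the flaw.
Step 2: Taking square root: n = sqrt(64)

Step 2 takes the square root and assumes the positive root only. The equation n^2 = 64 actually has two solutions: n = 8 and n = -8. The proof silently assumes n > 0 without justification, then uses this assumption to conclude n > 0, which is circular. The counterexample n = -8 shows the claim is false.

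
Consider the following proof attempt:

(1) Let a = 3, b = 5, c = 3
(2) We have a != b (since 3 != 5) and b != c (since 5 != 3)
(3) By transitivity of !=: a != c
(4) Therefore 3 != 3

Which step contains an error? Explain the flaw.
Step 3: By transitivity of !=: a != c

Step 3 incorrectly applies transitivity to the '!=' relation. Transitivity states: if a R b and b R c, then a R c. However, '!=' is not transitive. Counterexample: 3 != 5 and 5 != 3, but 3 = 3 (both equal 3). Transitivity holds for relations like <, <=, =, but not for !=.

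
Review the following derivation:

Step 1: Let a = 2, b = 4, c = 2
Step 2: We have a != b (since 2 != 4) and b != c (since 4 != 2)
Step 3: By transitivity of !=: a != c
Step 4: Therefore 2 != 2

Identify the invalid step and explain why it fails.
Step 3: By transitivity of !=: a != c

Step 3 incorrectly applies transitivity to the '!=' relation. Transitivity states: if a R b and b R c, then a R c. However, '!=' is not transitive. Counterexample: 2 != 4 and 4 != 2, but 2 = 2 (both equal 2). Transitivity holds for relations like <, <=, =, but not for !=.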